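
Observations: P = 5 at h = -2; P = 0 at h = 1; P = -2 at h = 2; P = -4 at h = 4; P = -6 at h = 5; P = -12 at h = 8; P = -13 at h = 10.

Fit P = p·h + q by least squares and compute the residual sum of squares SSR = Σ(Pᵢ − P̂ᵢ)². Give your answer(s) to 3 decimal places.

From the data, Σh·h = 214, Σh = 28, Σ1 = 7.
Moment sums: Σh·P = -286, ΣP = -32.
Determinant 214·7 − 28² = 714.
p = ((-286)·7 − 28·(-32))/714 = -79/51; q = (214·(-32) − 28·(-286))/714 = 580/357.
Residuals: 33/119, -9/119, -188/357, 4/7, 43/357, -440/357, 103/119; SSR = 1060/357.

SSR = 2.969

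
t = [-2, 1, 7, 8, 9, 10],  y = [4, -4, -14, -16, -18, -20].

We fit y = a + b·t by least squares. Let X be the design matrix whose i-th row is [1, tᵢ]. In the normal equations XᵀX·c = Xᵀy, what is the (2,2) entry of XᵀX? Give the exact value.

299

Row 2 ↔ basis t, column 2 ↔ basis t, so (XᵀX)_{2,2} = Σᵢ (t)·(t) = (-2)·(-2) + (1)·(1) + (7)·(7) + (8)·(8) + (9)·(9) + (10)·(10) = 299.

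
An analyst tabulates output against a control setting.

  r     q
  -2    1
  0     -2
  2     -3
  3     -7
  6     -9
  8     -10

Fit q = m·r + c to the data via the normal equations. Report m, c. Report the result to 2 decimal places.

m = -1.13, c = -1.79

AᵀA·[m, c]ᵀ = Aᵀq reads: 117·m + 17·c = -163;  17·m + 6·c = -30.
(Σr·r = 117, Σr = 17, Σ1 = 6, Σr·q = -163, Σq = -30.)
Δ = 117·6 − 17² = 413.
m = ((-163)·6 − 17·(-30))/413 = -468/413; c = (117·(-30) − 17·(-163))/413 = -739/413.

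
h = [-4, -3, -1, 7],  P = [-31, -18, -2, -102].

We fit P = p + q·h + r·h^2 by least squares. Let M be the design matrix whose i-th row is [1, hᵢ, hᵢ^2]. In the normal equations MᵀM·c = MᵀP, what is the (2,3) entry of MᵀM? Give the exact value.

Row 2 ↔ basis h, column 3 ↔ basis h^2, so (MᵀM)_{2,3} = Σᵢ (h)·(h^2) = (-4)·(16) + (-3)·(9) + (-1)·(1) + (7)·(49) = 251.

251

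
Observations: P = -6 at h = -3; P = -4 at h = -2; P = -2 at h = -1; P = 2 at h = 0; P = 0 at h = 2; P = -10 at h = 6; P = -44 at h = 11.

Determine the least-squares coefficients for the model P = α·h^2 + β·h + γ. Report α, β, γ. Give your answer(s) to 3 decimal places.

α = -0.455, β = 0.969, γ = 0.433

With design matrix X, XᵀX = [[16051, 1519, 175]; [1519, 175, 13]; [175, 13, 7]] and XᵀP = [-5756, -516, -64]ᵀ.
Solving the 3×3 system (Gaussian elimination) gives α = -9902/21763, β = 9034/9327, γ = 4040/9327.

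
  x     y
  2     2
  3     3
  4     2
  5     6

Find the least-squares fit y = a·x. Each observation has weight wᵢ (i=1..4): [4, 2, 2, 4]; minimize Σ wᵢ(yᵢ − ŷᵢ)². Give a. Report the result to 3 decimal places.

a = 1.024

The normal equations are: 166·a = 170.
a = 170/166 = 1.0241.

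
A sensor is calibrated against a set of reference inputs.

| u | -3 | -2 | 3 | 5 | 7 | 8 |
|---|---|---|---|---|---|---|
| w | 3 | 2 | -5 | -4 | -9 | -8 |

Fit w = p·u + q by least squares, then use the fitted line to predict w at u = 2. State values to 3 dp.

Entries of AᵀA: Σu·u = 160, Σu = 18, Σ1 = 6.
For Aᵀw: Σu·w = -175, Σw = -21.
Normal equations: [[160, 18]; [18, 6]]·[p, q]ᵀ = [-175, -21]ᵀ.
det = 160·6 − 18² = 636.
p = ((-175)·6 − 18·(-21))/636 = -56/53; q = (160·(-21) − 18·(-175))/636 = -35/106.
At u = 2: ŵ = (-56/53)·(2) + (-35/106)·(1) = -259/106.

ŵ = -2.443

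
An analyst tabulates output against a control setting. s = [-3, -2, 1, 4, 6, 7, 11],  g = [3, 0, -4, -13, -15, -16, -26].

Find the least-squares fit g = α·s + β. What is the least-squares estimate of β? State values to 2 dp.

Forming MᵀM = [[236, 24]; [24, 7]] and Mᵀg = [-553, -71]ᵀ gives MᵀM·[α, β]ᵀ = Mᵀg.
Δ = 236·7 − 24² = 1076.
α = ((-553)·7 − 24·(-71))/1076 = -2167/1076; β = (236·(-71) − 24·(-553))/1076 = -871/269.

β = -3.24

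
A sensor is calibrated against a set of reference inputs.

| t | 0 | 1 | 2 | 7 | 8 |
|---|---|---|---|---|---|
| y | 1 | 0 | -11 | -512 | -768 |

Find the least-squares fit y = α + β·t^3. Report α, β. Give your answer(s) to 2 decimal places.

α = 1.33, β = -1.50

With design matrix A, AᵀA = [[5, 864]; [864, 379858]] and Aᵀy = [-1290, -568920]ᵀ.
Determinant 5·379858 − 864² = 1152794.
α = ((-1290)·379858 − 864·(-568920))/1152794 = 765030/576397; β = (5·(-568920) − 864·(-1290))/1152794 = -865020/576397.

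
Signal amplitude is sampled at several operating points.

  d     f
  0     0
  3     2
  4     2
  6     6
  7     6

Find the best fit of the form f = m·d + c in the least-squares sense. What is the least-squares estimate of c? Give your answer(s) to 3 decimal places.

c = -0.533

The normal equations are: 110·m + 20·c = 92;  20·m + 5·c = 16.
Eliminating c: 5·(row 1) − 20·(row 2) gives 150·m = 5·92 − 20·16 = 140, so m = 14/15.
Then c = (16 − 20·(14/15))/5 = -8/15.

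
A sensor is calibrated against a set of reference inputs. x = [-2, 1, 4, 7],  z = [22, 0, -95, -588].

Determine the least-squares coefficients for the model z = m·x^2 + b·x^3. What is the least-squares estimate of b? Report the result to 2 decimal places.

Entries of MᵀM: Σx^2·x^2 = 2674, Σx^2·x^3 = 17800, Σx^3·x^3 = 121810.
For Mᵀz: Σx^2·z = -30244, Σx^3·z = -207940.
MᵀM·[m, b]ᵀ = Mᵀz becomes [[2674, 17800]; [17800, 121810]]·[m, b]ᵀ = [-30244, -207940]ᵀ.
Δ = 2674·121810 − 17800² = 8879940.
m = ((-30244)·121810 − 17800·(-207940))/8879940 = 288506/147999; b = (2674·(-207940) − 17800·(-30244))/8879940 = -294806/147999.

b = -1.99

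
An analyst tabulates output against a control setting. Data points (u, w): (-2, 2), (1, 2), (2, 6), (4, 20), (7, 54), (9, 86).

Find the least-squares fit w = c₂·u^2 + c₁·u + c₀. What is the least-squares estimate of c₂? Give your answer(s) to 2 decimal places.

With design matrix A, AᵀA = [[9251, 1137, 155]; [1137, 155, 21]; [155, 21, 6]] and Aᵀw = [9966, 1242, 170]ᵀ.
Solving the 3×3 system (Gaussian elimination) gives c₂ = 5225/5564, c₁ = 6057/5564, c₀ = 367/1391.

c₂ = 0.94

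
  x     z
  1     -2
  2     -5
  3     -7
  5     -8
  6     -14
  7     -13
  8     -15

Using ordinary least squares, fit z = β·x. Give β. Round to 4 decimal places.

Forming AᵀA = [[188]] and Aᵀz = [-368]ᵀ gives AᵀA·[β]ᵀ = Aᵀz.
β = (-368)/188 = -1.95745.

β = -1.9574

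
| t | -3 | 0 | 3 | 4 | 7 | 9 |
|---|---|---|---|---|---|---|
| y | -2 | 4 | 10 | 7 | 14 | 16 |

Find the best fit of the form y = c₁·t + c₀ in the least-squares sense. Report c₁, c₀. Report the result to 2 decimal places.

The normal system AᵀA·[c₁, c₀]ᵀ = Aᵀy is [[164, 20]; [20, 6]]·[c₁, c₀]ᵀ = [306, 49]ᵀ.
Eliminating c₀: 6·(row 1) − 20·(row 2) gives 584·c₁ = 6·306 − 20·49 = 856, so c₁ = 107/73.
Then c₀ = (49 − 20·(107/73))/6 = 479/146.

c₁ = 1.47, c₀ = 3.28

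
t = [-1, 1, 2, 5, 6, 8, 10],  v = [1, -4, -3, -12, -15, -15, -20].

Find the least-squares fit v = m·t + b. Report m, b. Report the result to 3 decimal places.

With design matrix A, AᵀA = [[231, 31]; [31, 7]] and Aᵀv = [-481, -68]ᵀ.
Eliminating b: 7·(row 1) − 31·(row 2) gives 656·m = 7·(-481) − 31·(-68) = -1259, so m = -1259/656.
Then b = ((-68) − 31·(-1259/656))/7 = -797/656.

m = -1.919, b = -1.215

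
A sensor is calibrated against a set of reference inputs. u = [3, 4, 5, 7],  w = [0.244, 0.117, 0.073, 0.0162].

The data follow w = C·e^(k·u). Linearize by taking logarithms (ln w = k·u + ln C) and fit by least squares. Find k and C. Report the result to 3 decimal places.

k = -0.669, C = 1.828

Linearized form: ln w = k·u + ln C. From the 4 transformed points,
Σu = 19.0000, Σ(u)² = 99.0000, Σln w = -10.2962, Σu·ln w = -54.7598.
Equations: 99.0000·k + 19.0000·ln C = -54.7598;  19.0000·k + 4·ln C = -10.2962.
Slope k = (n·Σu·ln w − Σu·Σln w)/(n·Σ(u)² − (Σu)²) = (4·-54.7598 − 19.0000·-10.2962)/35.0000 = -0.66889; ln C = (Σln w − k·Σu)/n = 0.60317, so C = exp(0.60317) = 1.82791.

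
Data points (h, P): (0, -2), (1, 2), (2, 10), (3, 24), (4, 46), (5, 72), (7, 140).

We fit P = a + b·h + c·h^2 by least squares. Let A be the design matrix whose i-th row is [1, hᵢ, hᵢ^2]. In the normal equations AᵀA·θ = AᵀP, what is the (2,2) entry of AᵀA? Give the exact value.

104

Row 2 ↔ basis h, column 2 ↔ basis h, so (AᵀA)_{2,2} = Σᵢ (h)·(h) = (0)·(0) + (1)·(1) + (2)·(2) + (3)·(3) + (4)·(4) + (5)·(5) + (7)·(7) = 104.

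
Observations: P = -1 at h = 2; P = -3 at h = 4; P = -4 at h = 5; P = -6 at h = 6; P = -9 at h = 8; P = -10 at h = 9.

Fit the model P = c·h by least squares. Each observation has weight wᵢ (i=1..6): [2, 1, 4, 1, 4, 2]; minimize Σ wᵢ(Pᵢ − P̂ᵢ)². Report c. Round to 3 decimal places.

c = -1.038

Sums needed: Σwᵢ·h·h = 578.
For XᵀWP: Σwᵢ·h·P = -600.
Hence c = -600 / 578 ≈ -1.03806.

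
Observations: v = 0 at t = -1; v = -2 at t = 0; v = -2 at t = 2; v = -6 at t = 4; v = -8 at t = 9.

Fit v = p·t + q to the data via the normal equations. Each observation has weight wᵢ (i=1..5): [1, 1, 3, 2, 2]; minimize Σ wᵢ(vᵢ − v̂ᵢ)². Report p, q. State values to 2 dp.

Forming XᵀWX = [[207, 31]; [31, 9]] and XᵀWv = [-204, -36]ᵀ gives XᵀWX·[p, q]ᵀ = XᵀWv.
Δ = 207·9 − 31² = 902.
p = ((-204)·9 − 31·(-36))/902 = -360/451; q = (207·(-36) − 31·(-204))/902 = -564/451.

p = -0.80, q = -1.25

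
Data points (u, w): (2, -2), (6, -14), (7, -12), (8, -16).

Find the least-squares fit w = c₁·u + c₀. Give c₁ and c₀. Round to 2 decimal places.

c₁ = -2.27, c₀ = 2.02

Forming AᵀA = [[153, 23]; [23, 4]] and Aᵀw = [-300, -44]ᵀ gives AᵀA·[c₁, c₀]ᵀ = Aᵀw.
det = 153·4 − 23² = 83.
c₁ = ((-300)·4 − 23·(-44))/83 = -188/83; c₀ = (153·(-44) − 23·(-300))/83 = 168/83.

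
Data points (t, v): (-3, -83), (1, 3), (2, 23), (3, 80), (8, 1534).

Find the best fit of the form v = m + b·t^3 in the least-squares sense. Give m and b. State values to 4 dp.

From the data, Σ1 = 5, Σt^3 = 521, Σt^3·t^3 = 263667.
Moment sums: Σv = 1557, Σt^3·v = 789996.
AᵀA·[m, b]ᵀ = Aᵀv becomes [[5, 521]; [521, 263667]]·[m, b]ᵀ = [1557, 789996]ᵀ.
Determinant 5·263667 − 521² = 1046894.
m = (1557·263667 − 521·789996)/1046894 = -1058397/1046894; b = (5·789996 − 521·1557)/1046894 = 3138783/1046894.

m = -1.0110, b = 2.9982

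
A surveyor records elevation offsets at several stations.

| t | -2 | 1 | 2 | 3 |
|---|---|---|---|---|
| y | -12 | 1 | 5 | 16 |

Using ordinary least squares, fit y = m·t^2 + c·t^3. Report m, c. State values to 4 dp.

XᵀX·[m, c]ᵀ = Xᵀy reads: 114·m + 244·c = 117;  244·m + 858·c = 569.
Determinant 114·858 − 244² = 38276.
m = (117·858 − 244·569)/38276 = -19225/19138; c = (114·569 − 244·117)/38276 = 18159/19138.

m = -1.0045, c = 0.9488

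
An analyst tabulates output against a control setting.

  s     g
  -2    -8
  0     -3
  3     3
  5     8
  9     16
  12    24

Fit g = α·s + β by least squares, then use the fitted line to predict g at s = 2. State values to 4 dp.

ĝ = 1.0660

Forming XᵀX = [[263, 27]; [27, 6]] and Xᵀg = [497, 40]ᵀ gives XᵀX·[α, β]ᵀ = Xᵀg.
det = 263·6 − 27² = 849.
α = (497·6 − 27·40)/849 = 634/283; β = (263·40 − 27·497)/849 = -2899/849.
At s = 2: ĝ = (634/283)·(2) + (-2899/849)·(1) = 905/849.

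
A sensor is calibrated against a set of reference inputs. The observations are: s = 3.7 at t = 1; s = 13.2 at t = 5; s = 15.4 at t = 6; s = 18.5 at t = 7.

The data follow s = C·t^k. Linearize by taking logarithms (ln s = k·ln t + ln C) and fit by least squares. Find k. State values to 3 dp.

With ln sᵢ as the transformed response and ln tᵢ as the regressor:
Σln t = 5.3471, Σ(ln t)² = 9.5873, Σln s = 9.5407, Σln t·ln s = 14.7297.
Normal system: [[9.5873, 5.3471]; [5.3471, 4]]·[k, ln C]ᵀ = [14.7297, 9.5407]ᵀ.
Δ = 9.5873·4 − (5.3471)² = 9.7575; k = (14.7297·4 − 5.3471·9.5407)/9.7575 = 0.81004, ln C = (9.5873·9.5407 − 5.3471·14.7297)/9.7575 = 1.30233.

k = 0.810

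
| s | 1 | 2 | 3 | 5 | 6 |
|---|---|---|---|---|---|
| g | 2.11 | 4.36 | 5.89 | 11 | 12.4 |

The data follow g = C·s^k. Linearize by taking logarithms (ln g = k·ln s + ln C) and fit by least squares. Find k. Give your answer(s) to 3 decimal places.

With ln gᵢ as the transformed response and ln sᵢ as the regressor:
Σln s = 5.1930, Σ(ln s)² = 7.4881, Σln g = 8.9080, Σln s·ln g = 11.3391.
Equations: 7.4881·k + 5.1930·ln C = 11.3391;  5.1930·k + 5·ln C = 8.9080.
Slope k = (n·Σln s·ln g − Σln s·Σln g)/(n·Σ(ln s)² − (Σln s)²) = (5·11.3391 − 5.1930·8.9080)/10.4737 = 0.99648; ln C = (Σln g − k·Σln s)/n = 0.74667.

k = 0.996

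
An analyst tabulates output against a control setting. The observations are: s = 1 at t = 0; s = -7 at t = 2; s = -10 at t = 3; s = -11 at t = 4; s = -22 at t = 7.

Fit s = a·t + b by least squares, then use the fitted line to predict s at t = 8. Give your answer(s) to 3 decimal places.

The normal system XᵀX·[a, b]ᵀ = Xᵀs is [[78, 16]; [16, 5]]·[a, b]ᵀ = [-242, -49]ᵀ.
Determinant 78·5 − 16² = 134.
a = ((-242)·5 − 16·(-49))/134 = -213/67; b = (78·(-49) − 16·(-242))/134 = 25/67.
At t = 8: ŝ = (-213/67)·(8) + (25/67)·(1) = -1679/67.

ŝ = -25.060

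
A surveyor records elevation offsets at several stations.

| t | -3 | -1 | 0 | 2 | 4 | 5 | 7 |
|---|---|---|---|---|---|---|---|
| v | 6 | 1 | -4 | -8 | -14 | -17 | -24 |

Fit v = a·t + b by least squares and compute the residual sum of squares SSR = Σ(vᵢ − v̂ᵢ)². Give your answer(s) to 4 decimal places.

With design matrix M, MᵀM = [[104, 14]; [14, 7]] and Mᵀv = [-344, -60]ᵀ.
Δ = 104·7 − 14² = 532.
a = ((-344)·7 − 14·(-60))/532 = -56/19; b = (104·(-60) − 14·(-344))/532 = -356/133.
Residuals: -22/133, 97/133, -176/133, 4/7, 62/133, 55/133, -92/133; SSR = 466/133.

SSR = 3.5038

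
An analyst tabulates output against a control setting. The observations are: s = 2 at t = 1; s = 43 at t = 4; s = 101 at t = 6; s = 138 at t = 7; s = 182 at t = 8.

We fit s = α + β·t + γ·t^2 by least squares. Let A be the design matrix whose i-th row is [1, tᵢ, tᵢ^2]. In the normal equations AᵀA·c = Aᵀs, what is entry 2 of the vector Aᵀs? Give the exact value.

Entry 2 ↔ basis t, so (Aᵀs)_{2} = Σᵢ (t)·sᵢ = (1)·(2) + (4)·(43) + (6)·(101) + (7)·(138) + (8)·(182) = 3202.

3202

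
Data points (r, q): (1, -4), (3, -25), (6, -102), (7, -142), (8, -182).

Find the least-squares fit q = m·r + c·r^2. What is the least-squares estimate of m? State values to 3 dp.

m = -0.004

With design matrix X, XᵀX = [[159, 1099]; [1099, 7875]] and Xᵀq = [-3141, -22507]ᵀ.
Δ = 159·7875 − 1099² = 44324.
m = ((-3141)·7875 − 1099·(-22507))/44324 = -13/3166; c = (159·(-22507) − 1099·(-3141))/44324 = -63327/22162.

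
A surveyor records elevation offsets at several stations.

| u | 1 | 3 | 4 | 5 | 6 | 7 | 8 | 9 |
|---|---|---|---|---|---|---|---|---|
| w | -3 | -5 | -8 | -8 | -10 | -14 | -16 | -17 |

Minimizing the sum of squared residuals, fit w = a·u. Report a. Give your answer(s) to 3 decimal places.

a = -1.883

The normal equations are: 281·a = -529.
a = (-529)/281 = -1.88256.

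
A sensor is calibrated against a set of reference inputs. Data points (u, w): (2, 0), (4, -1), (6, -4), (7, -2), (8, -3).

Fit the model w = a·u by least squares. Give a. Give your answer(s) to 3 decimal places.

From the data, Σu·u = 169.
Moment sums: Σu·w = -66.
a = (-66)/169 = -0.390533.

a = -0.391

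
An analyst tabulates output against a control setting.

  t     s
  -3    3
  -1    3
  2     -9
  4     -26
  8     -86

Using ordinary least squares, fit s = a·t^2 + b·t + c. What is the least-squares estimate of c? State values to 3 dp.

c = 1.514

Normal-equation sums: Σt^2·t^2 = 4450, Σt^2·t = 556, Σt^2 = 94, Σt·t = 94, Σt = 10, Σ1 = 5.
For Xᵀs: Σt^2·s = -5926, Σt·s = -822, Σs = -115.
Row-reducing yields a = -75850/78879, b = -253832/78879, c = 39809/26293.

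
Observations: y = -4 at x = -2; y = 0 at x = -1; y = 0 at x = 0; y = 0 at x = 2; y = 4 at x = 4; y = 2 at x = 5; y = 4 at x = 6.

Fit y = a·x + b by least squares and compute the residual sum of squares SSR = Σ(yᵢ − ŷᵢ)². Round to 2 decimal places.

From the data, Σx·x = 86, Σx = 14, Σ1 = 7.
And Σx·y = 58, Σy = 6.
det = 86·7 − 14² = 406.
a = (58·7 − 14·6)/406 = 23/29; b = (86·6 − 14·58)/406 = -148/203.
Residuals: -342/203, 309/203, 148/203, -6/7, 316/203, -251/203, -6/203; SSR = 2106/203.

SSR = 10.37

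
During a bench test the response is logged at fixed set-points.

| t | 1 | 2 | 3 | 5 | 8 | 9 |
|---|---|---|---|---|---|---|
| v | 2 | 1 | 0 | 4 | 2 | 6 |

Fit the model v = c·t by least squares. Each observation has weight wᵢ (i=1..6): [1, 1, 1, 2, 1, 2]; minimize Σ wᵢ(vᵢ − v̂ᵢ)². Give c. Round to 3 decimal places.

The normal system XᵀWX·[c]ᵀ = XᵀWv is [[290]]·[c]ᵀ = [168]ᵀ.
Hence c = 168 / 290 ≈ 0.57931.

c = 0.579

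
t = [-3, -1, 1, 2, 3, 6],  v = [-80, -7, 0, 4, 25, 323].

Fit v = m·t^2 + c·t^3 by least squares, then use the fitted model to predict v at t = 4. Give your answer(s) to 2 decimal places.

v̂ = 79.65

Normal-equation sums: Σt^2·t^2 = 1476, Σt^2·t^3 = 7808, Σt^3·t^3 = 48180.
For Mᵀv: Σt^2·v = 11142, Σt^3·v = 72642.
So MᵀM·[m, c]ᵀ = Mᵀv: [[1476, 7808]; [7808, 48180]]·[m, c]ᵀ = [11142, 72642]ᵀ.
Eliminating c: 48180·(row 1) − 7808·(row 2) gives 10148816·m = 48180·11142 − 7808·72642 = -30367176, so m = -3795897/1268602.
Then c = (72642 − 7808·(-3795897/1268602))/48180 = 2527857/1268602.
At t = 4: v̂ = (-3795897/1268602)·(16) + (2527857/1268602)·(64) = 50524248/634301.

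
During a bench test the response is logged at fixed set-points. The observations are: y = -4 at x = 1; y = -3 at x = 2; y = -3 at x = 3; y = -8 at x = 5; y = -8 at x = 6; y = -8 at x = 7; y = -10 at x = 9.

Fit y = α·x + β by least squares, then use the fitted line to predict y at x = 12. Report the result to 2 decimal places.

Setting ∂/∂α … = 0 gives: 205·α + 33·β = -253;  33·α + 7·β = -44.
(Σx·x = 205, Σx = 33, Σ1 = 7, Σx·y = -253, Σy = -44.)
Eliminating β: 7·(row 1) − 33·(row 2) gives 346·α = 7·(-253) − 33·(-44) = -319, so α = -319/346.
Then β = ((-44) − 33·(-319/346))/7 = -671/346.
At x = 12: ŷ = (-319/346)·(12) + (-671/346)·(1) = -4499/346.

ŷ = -13.00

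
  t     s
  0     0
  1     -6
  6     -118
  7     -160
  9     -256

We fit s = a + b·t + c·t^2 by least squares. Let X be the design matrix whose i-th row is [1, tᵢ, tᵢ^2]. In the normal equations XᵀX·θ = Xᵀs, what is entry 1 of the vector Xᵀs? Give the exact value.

-540

Entry 1 ↔ basis 1, so (Xᵀs)_{1} = Σᵢ sᵢ = (1)·(0) + (1)·(-6) + (1)·(-118) + (1)·(-160) + (1)·(-256) = -540.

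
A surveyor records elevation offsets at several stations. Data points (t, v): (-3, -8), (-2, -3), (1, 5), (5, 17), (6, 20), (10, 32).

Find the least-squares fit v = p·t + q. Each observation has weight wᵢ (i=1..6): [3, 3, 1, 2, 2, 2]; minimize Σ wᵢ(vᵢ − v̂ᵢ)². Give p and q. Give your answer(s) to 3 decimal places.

p = 3.010, q = 1.979

Sums needed: Σwᵢ·t·t = 362, Σwᵢ·t = 28, Σwᵢ·1 = 13.
Moment sums: Σwᵢ·t·v = 1145, Σwᵢ·v = 110.
So AᵀWA·[p, q]ᵀ = AᵀWv: [[362, 28]; [28, 13]]·[p, q]ᵀ = [1145, 110]ᵀ.
Eliminating q: 13·(row 1) − 28·(row 2) gives 3922·p = 13·1145 − 28·110 = 11805, so p = 11805/3922.
Then q = (110 − 28·(11805/3922))/13 = 3880/1961.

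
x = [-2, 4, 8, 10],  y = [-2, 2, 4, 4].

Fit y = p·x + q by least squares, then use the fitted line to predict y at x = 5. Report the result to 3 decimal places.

ŷ = 2.000

Normal-equation sums: Σx·x = 184, Σx = 20, Σ1 = 4.
Right-hand side: Σx·y = 84, Σy = 8.
AᵀA·[p, q]ᵀ = Aᵀy becomes [[184, 20]; [20, 4]]·[p, q]ᵀ = [84, 8]ᵀ.
Eliminating q: 4·(row 1) − 20·(row 2) gives 336·p = 4·84 − 20·8 = 176, so p = 11/21.
Then q = (8 − 20·(11/21))/4 = -13/21.
At x = 5: ŷ = (11/21)·(5) + (-13/21)·(1) = 2.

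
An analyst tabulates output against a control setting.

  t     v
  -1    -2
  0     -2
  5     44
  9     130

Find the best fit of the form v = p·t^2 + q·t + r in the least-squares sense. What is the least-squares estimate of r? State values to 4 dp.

Entries of AᵀA: Σt^2·t^2 = 7187, Σt^2·t = 853, Σt^2 = 107, Σt·t = 107, Σt = 13, Σ1 = 4.
Moment sums: Σt^2·v = 11628, Σt·v = 1392, Σv = 170.
Row-reducing yields p = 2287/1650, q = 3547/1650, r = -86/55.

r = -1.5636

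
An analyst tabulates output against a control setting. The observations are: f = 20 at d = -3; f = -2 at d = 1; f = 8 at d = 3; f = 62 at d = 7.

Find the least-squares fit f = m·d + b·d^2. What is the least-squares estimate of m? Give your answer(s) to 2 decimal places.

m = -2.07

Compute the Gram sums: Σd·d = 68, Σd·d^2 = 344, Σd^2·d^2 = 2564.
Right-hand side: Σd·f = 396, Σd^2·f = 3288.
det = 68·2564 − 344² = 56016.
m = (396·2564 − 344·3288)/56016 = -2411/1167; b = (68·3288 − 344·396)/56016 = 1820/1167.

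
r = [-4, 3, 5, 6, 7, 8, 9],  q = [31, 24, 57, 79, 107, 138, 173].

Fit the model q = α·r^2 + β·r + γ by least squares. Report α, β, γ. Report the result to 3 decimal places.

α = 2.002, β = 0.887, γ = 2.608

Normal-equation sums: Σr^2·r^2 = 15316, Σr^2·r = 1888, Σr^2 = 280, Σr·r = 280, Σr = 34, Σ1 = 7.
For Aᵀq: Σr^2·q = 33069, Σr·q = 4117, Σq = 609.
Solving the 3×3 system (Gaussian elimination) gives α = 226531/113148, β = 14341/16164, γ = 147521/56574.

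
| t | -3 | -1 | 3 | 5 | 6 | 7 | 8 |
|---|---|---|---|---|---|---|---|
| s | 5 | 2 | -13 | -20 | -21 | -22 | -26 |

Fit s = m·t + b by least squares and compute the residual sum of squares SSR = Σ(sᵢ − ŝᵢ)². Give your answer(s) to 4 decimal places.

SSR = 14.4587

Forming MᵀM = [[193, 25]; [25, 7]] and Mᵀs = [-644, -95]ᵀ gives MᵀM·[m, b]ᵀ = Mᵀs.
Eliminating b: 7·(row 1) − 25·(row 2) gives 726·m = 7·(-644) − 25·(-95) = -2133, so m = -711/242.
Then b = ((-95) − 25·(-711/242))/7 = -745/242.
Residuals: -89/121, 259/121, -134/121, -270/121, -71/242, 199/121, 141/242; SSR = 3499/242.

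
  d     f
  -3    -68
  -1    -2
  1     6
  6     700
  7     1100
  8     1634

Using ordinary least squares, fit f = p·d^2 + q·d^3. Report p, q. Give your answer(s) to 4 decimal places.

Sums needed: Σd^2·d^2 = 7876, Σd^2·d^3 = 57108, Σd^3·d^3 = 427180.
Moment sums: Σd^2·f = 183068, Σd^3·f = 1366952.
det = 7876·427180 − 57108² = 103146016.
p = (183068·427180 − 57108·1366952)/103146016 = 8693339/6446626; q = (7876·1366952 − 57108·183068)/103146016 = 19466663/6446626.

p = 1.3485, q = 3.0197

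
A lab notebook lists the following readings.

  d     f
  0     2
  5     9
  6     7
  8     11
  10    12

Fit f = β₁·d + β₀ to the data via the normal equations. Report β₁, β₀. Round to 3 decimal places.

β₁ = 1.007, β₀ = 2.359

Entries of XᵀX: Σd·d = 225, Σd = 29, Σ1 = 5.
Right-hand side: Σd·f = 295, Σf = 41.
So XᵀX·[β₁, β₀]ᵀ = Xᵀf: [[225, 29]; [29, 5]]·[β₁, β₀]ᵀ = [295, 41]ᵀ.
det = 225·5 − 29² = 284.
β₁ = (295·5 − 29·41)/284 = 143/142; β₀ = (225·41 − 29·295)/284 = 335/142.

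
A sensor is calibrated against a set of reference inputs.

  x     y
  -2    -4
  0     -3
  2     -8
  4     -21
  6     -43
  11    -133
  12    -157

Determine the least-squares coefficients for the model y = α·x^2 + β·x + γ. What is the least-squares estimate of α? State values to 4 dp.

Forming AᵀA = [[36961, 3339, 325]; [3339, 325, 33]; [325, 33, 7]] and Aᵀy = [-40633, -3697, -369]ᵀ gives AᵀA·[α, β, γ]ᵀ = Aᵀy.
Solving the 3×3 system (Gaussian elimination) gives α = -778615/771681, β = -11997/15131, γ = -1644209/771681.

α = -1.0090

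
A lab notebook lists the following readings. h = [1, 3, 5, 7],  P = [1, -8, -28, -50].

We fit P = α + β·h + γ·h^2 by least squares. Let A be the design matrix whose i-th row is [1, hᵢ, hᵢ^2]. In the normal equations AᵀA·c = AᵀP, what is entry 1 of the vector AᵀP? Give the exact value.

-85

Entry 1 ↔ basis 1, so (AᵀP)_{1} = Σᵢ Pᵢ = (1)·(1) + (1)·(-8) + (1)·(-28) + (1)·(-50) = -85.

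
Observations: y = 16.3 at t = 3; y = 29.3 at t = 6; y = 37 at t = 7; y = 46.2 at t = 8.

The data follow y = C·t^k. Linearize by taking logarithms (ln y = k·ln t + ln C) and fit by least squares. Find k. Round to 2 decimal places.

With ln yᵢ as the transformed response and ln tᵢ as the regressor:
XᵀX = [[12.5280, 6.9157]; [6.9157, 4]], rhs = [24.1152, 13.6127]ᵀ  (here Σln t = 6.9157, Σ(ln t)² = 12.5280, Σln y = 13.6127, Σln t·ln y = 24.1152).
Slope k = (n·Σln t·ln y − Σln t·Σln y)/(n·Σ(ln t)² − (Σln t)²) = (4·24.1152 − 6.9157·13.6127)/2.2847 = 1.01522; ln C = (Σln y − k·Σln t)/n = 1.64792.

k = 1.02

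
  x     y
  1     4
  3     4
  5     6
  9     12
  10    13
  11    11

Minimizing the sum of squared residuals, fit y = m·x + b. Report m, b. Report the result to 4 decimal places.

Sums needed: Σx·x = 337, Σx = 39, Σ1 = 6.
Right-hand side: Σx·y = 405, Σy = 50.
Normal equations: [[337, 39]; [39, 6]]·[m, b]ᵀ = [405, 50]ᵀ.
Eliminating b: 6·(row 1) − 39·(row 2) gives 501·m = 6·405 − 39·50 = 480, so m = 160/167.
Then b = (50 − 39·(160/167))/6 = 1055/501.

m = 0.9581, b = 2.1058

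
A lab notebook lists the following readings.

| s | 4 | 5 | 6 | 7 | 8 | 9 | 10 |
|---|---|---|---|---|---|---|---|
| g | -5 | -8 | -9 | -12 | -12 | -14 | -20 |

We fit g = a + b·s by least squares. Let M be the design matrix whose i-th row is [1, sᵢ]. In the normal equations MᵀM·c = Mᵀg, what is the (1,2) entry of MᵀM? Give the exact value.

Row 1 ↔ basis 1, column 2 ↔ basis s, so (MᵀM)_{1,2} = Σᵢ s = (1)·(4) + (1)·(5) + (1)·(6) + (1)·(7) + (1)·(8) + (1)·(9) + (1)·(10) = 49.

49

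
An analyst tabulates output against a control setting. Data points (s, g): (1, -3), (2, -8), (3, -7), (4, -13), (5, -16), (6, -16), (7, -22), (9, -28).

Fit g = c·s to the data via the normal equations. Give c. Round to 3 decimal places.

c = -3.050

Normal-equation sums: Σs·s = 221.
Moment sums: Σs·g = -674.
Hence c = -674 / 221 ≈ -3.04977.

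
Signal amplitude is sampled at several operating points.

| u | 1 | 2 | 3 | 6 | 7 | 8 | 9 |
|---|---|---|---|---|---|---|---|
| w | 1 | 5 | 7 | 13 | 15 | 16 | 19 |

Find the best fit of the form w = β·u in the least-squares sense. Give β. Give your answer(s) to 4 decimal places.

β = 2.1066

With design matrix M, MᵀM = [[244]] and Mᵀw = [514]ᵀ.
Hence β = 514 / 244 ≈ 2.10656.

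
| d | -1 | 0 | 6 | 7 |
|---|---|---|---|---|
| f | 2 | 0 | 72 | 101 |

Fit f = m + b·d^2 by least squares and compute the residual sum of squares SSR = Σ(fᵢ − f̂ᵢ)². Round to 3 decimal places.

SSR = 3.069

Compute the Gram sums: Σ1 = 4, Σd^2 = 86, Σd^2·d^2 = 3698.
For Xᵀf: Σf = 175, Σd^2·f = 7543.
XᵀX·[m, b]ᵀ = Xᵀf becomes [[4, 86]; [86, 3698]]·[m, b]ᵀ = [175, 7543]ᵀ.
Eliminating b: 3698·(row 1) − 86·(row 2) gives 7396·m = 3698·175 − 86·7543 = -1548, so m = -9/43.
Then b = (7543 − 86·(-9/43))/3698 = 7561/3698.
Residuals: 609/3698, 9/43, -2583/1849, 3783/3698; SSR = 11349/3698.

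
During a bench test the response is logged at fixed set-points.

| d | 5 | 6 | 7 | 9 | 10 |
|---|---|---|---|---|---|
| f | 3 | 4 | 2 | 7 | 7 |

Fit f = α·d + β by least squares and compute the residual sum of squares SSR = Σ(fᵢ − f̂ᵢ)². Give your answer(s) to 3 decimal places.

SSR = 6.686

The normal equations are: 291·α + 37·β = 186;  37·α + 5·β = 23.
det = 291·5 − 37² = 86.
α = (186·5 − 37·23)/86 = 79/86; β = (291·23 − 37·186)/86 = -189/86.
Residuals: 26/43, 59/86, -96/43, 40/43, 1/86; SSR = 575/86.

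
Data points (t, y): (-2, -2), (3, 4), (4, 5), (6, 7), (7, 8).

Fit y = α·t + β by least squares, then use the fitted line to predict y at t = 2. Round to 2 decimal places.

ŷ = 2.62

With design matrix M, MᵀM = [[114, 18]; [18, 5]] and Mᵀy = [134, 22]ᵀ.
det = 114·5 − 18² = 246.
α = (134·5 − 18·22)/246 = 137/123; β = (114·22 − 18·134)/246 = 16/41.
At t = 2: ŷ = (137/123)·(2) + (16/41)·(1) = 322/123.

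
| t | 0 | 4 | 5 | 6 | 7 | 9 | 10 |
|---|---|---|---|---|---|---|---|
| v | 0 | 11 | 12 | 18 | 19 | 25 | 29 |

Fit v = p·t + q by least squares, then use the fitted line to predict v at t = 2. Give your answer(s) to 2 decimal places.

v̂ = 5.19

Entries of XᵀX: Σt·t = 307, Σt = 41, Σ1 = 7.
For Xᵀv: Σt·v = 860, Σv = 114.
Normal equations: [[307, 41]; [41, 7]]·[p, q]ᵀ = [860, 114]ᵀ.
Eliminating q: 7·(row 1) − 41·(row 2) gives 468·p = 7·860 − 41·114 = 1346, so p = 673/234.
Then q = (114 − 41·(673/234))/7 = -131/234.
At t = 2: v̂ = (673/234)·(2) + (-131/234)·(1) = 135/26.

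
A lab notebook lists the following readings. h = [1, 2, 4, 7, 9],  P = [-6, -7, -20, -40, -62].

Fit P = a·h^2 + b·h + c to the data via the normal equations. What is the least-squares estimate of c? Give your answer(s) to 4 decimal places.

Compute the Gram sums: Σh^2·h^2 = 9235, Σh^2·h = 1145, Σh^2 = 151, Σh·h = 151, Σh = 23, Σ1 = 5.
For AᵀP: Σh^2·P = -7336, Σh·P = -938, ΣP = -135.
Inverting the 3×3 Gram matrix, [a, b, c]ᵀ = [-3775/7034, -11715/7034, -11012/3517]ᵀ.

c = -3.1311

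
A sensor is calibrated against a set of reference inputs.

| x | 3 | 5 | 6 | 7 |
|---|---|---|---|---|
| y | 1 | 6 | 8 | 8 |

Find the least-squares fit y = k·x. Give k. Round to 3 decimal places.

Forming MᵀM = [[119]] and Mᵀy = [137]ᵀ gives MᵀM·[k]ᵀ = Mᵀy.
k = 137/119 = 1.15126.

k = 1.151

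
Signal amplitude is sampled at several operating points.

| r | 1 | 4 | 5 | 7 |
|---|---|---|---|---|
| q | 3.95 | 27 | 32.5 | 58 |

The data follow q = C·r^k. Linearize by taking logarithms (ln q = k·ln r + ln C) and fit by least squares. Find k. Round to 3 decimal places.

With ln qᵢ as the transformed response and ln rᵢ as the regressor:
Σln r = 4.9416, Σ(ln r)² = 8.2987, Σln q = 12.2112, Σln r·ln q = 18.0731.
Equations: 8.2987·k + 4.9416·ln C = 18.0731;  4.9416·k + 4·ln C = 12.2112.
Solving (det = 8.7748): k = 1.36171, ln C = 1.37053.

k = 1.362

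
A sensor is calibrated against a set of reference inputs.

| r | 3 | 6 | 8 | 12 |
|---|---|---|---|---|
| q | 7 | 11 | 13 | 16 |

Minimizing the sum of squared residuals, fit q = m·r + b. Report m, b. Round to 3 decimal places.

Sums needed: Σr·r = 253, Σr = 29, Σ1 = 4.
Right-hand side: Σr·q = 383, Σq = 47.
So AᵀA·[m, b]ᵀ = Aᵀq: [[253, 29]; [29, 4]]·[m, b]ᵀ = [383, 47]ᵀ.
Eliminating b: 4·(row 1) − 29·(row 2) gives 171·m = 4·383 − 29·47 = 169, so m = 169/171.
Then b = (47 − 29·(169/171))/4 = 784/171.

m = 0.988, b = 4.585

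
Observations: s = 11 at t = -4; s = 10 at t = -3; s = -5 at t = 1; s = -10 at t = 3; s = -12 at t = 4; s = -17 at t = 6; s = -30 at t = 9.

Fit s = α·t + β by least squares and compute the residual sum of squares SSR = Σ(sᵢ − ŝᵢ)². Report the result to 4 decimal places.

The normal system MᵀM·[α, β]ᵀ = Mᵀs is [[168, 16]; [16, 7]]·[α, β]ᵀ = [-529, -53]ᵀ.
det = 168·7 − 16² = 920.
α = ((-529)·7 − 16·(-53))/920 = -571/184; β = (168·(-53) − 16·(-529))/920 = -11/23.
Residuals: -43/46, 215/184, -261/184, -39/184, 41/46, 193/92, -293/184; SSR = 2213/184.

SSR = 12.0272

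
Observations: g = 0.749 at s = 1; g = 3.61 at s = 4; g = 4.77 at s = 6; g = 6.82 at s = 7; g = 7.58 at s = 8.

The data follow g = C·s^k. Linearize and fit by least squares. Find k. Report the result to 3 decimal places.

With ln gᵢ as the transformed response and ln sᵢ as the regressor:
Σln s = 7.2034, Σ(ln s)² = 13.2429, Σln g = 6.5024, Σln s·ln g = 12.5268.
Normal system: [[13.2429, 7.2034]; [7.2034, 5]]·[k, ln C]ᵀ = [12.5268, 6.5024]ᵀ.
Slope k = (n·Σln s·ln g − Σln s·Σln g)/(n·Σ(ln s)² − (Σln s)²) = (5·12.5268 − 7.2034·6.5024)/14.3252 = 1.10255; ln C = (Σln g − k·Σln s)/n = -0.28794.

k = 1.103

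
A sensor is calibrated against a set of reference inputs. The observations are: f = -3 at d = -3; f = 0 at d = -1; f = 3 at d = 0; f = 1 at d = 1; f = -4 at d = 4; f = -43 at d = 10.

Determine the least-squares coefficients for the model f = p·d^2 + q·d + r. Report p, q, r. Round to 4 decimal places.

From the data, Σd^2·d^2 = 10339, Σd^2·d = 1037, Σd^2 = 127, Σd·d = 127, Σd = 11, Σ1 = 6.
For Mᵀf: Σd^2·f = -4390, Σd·f = -436, Σf = -46.
So MᵀM·[p, q, r]ᵀ = Mᵀf: [[10339, 1037, 127]; [1037, 127, 11]; [127, 11, 6]]·[p, q, r]ᵀ = [-4390, -436, -46]ᵀ.
Row-reducing yields p = -246539/512040, q = 34055/102408, r = 163433/85340.

p = -0.4815, q = 0.3325, r = 1.9151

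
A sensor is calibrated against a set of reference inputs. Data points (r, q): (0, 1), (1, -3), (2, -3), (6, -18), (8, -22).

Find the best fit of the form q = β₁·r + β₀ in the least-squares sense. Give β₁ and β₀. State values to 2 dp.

β₁ = -2.97, β₀ = 1.08

AᵀA·[β₁, β₀]ᵀ = Aᵀq reads: 105·β₁ + 17·β₀ = -293;  17·β₁ + 5·β₀ = -45.
Δ = 105·5 − 17² = 236.
β₁ = ((-293)·5 − 17·(-45))/236 = -175/59; β₀ = (105·(-45) − 17·(-293))/236 = 64/59.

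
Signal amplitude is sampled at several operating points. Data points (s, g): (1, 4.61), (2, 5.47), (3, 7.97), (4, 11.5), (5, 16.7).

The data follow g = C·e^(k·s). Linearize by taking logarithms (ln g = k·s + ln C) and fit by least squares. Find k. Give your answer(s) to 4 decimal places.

k = 0.3317

Let Y = ln g. Fitting Y = k·s + ln C by least squares:
Σs = 15.0000, Σ(s)² = 55.0000, Σln g = 10.5609, Σs·ln g = 35.0003.
Normal system: [[55.0000, 15.0000]; [15.0000, 5]]·[k, ln C]ᵀ = [35.0003, 10.5609]ᵀ.
Slope k = (n·Σs·ln g − Σs·Σln g)/(n·Σ(s)² − (Σs)²) = (5·35.0003 − 15.0000·10.5609)/50.0000 = 0.33174; ln C = (Σln g − k·Σs)/n = 1.11696.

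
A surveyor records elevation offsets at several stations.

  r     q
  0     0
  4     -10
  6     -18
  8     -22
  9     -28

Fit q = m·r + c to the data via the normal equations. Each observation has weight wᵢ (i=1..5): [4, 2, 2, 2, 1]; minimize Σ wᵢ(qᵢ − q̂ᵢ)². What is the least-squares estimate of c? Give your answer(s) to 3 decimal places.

c = 0.307

Entries of XᵀWX: Σwᵢ·r·r = 313, Σwᵢ·r = 45, Σwᵢ·1 = 11.
And Σwᵢ·r·q = -900, Σwᵢ·q = -128.
XᵀWX·[m, c]ᵀ = XᵀWq becomes [[313, 45]; [45, 11]]·[m, c]ᵀ = [-900, -128]ᵀ.
det = 313·11 − 45² = 1418.
m = ((-900)·11 − 45·(-128))/1418 = -2070/709; c = (313·(-128) − 45·(-900))/1418 = 218/709.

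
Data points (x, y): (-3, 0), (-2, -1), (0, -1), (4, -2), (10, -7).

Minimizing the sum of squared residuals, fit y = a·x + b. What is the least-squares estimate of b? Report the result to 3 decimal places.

b = -1.303

Sums needed: Σx·x = 129, Σx = 9, Σ1 = 5.
And Σx·y = -76, Σy = -11.
So MᵀM·[a, b]ᵀ = Mᵀy: [[129, 9]; [9, 5]]·[a, b]ᵀ = [-76, -11]ᵀ.
Eliminating b: 5·(row 1) − 9·(row 2) gives 564·a = 5·(-76) − 9·(-11) = -281, so a = -281/564.
Then b = ((-11) − 9·(-281/564))/5 = -245/188.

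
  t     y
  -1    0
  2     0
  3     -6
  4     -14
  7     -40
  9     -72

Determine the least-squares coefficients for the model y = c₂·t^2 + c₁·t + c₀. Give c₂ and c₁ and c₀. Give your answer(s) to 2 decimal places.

Setting ∂/∂c₂ … = 0 gives: 9316·c₂ + 1170·c₁ + 160·c₀ = -8070;  1170·c₂ + 160·c₁ + 24·c₀ = -1002;  160·c₂ + 24·c₁ + 6·c₀ = -132.
Row-reducing yields c₂ = -29985/31693, c₁ = 13587/31693, c₀ = 48006/31693.

c₂ = -0.95, c₁ = 0.43, c₀ = 1.51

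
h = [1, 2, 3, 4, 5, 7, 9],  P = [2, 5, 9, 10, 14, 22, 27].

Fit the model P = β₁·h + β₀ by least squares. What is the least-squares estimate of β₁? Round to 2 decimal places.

Compute the Gram sums: Σh·h = 185, Σh = 31, Σ1 = 7.
Right-hand side: Σh·P = 546, ΣP = 89.
So XᵀX·[β₁, β₀]ᵀ = XᵀP: [[185, 31]; [31, 7]]·[β₁, β₀]ᵀ = [546, 89]ᵀ.
Eliminating β₀: 7·(row 1) − 31·(row 2) gives 334·β₁ = 7·546 − 31·89 = 1063, so β₁ = 1063/334.
Then β₀ = (89 − 31·(1063/334))/7 = -461/334.

β₁ = 3.18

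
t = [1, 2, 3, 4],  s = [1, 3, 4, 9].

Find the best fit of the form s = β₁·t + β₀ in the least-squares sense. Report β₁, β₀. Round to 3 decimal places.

β₁ = 2.500, β₀ = -2.000

The normal system XᵀX·[β₁, β₀]ᵀ = Xᵀs is [[30, 10]; [10, 4]]·[β₁, β₀]ᵀ = [55, 17]ᵀ.
Eliminating β₀: 4·(row 1) − 10·(row 2) gives 20·β₁ = 4·55 − 10·17 = 50, so β₁ = 5/2.
Then β₀ = (17 − 10·(5/2))/4 = -2.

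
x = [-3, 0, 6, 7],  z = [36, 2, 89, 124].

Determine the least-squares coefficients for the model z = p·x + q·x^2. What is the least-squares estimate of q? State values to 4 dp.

q = 2.9729

From the data, Σx·x = 94, Σx·x^2 = 532, Σx^2·x^2 = 3778.
Right-hand side: Σx·z = 1294, Σx^2·z = 9604.
Normal equations: [[94, 532]; [532, 3778]]·[p, q]ᵀ = [1294, 9604]ᵀ.
det = 94·3778 − 532² = 72108.
p = (1294·3778 − 532·9604)/72108 = -18383/6009; q = (94·9604 − 532·1294)/72108 = 17864/6009.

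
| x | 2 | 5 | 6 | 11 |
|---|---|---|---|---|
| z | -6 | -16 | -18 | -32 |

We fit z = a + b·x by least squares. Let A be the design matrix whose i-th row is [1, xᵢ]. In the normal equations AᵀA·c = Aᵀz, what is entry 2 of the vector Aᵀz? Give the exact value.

Entry 2 ↔ basis x, so (Aᵀz)_{2} = Σᵢ (x)·zᵢ = (2)·(-6) + (5)·(-16) + (6)·(-18) + (11)·(-32) = -552.

-552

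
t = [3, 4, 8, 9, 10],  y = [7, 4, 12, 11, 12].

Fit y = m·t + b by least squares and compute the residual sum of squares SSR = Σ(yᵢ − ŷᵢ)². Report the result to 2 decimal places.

SSR = 11.20

Forming MᵀM = [[270, 34]; [34, 5]] and Mᵀy = [352, 46]ᵀ gives MᵀM·[m, b]ᵀ = Mᵀy.
det = 270·5 − 34² = 194.
m = (352·5 − 34·46)/194 = 98/97; b = (270·46 − 34·352)/194 = 226/97.
Residuals: 159/97, -230/97, 154/97, -41/97, -42/97; SSR = 1086/97.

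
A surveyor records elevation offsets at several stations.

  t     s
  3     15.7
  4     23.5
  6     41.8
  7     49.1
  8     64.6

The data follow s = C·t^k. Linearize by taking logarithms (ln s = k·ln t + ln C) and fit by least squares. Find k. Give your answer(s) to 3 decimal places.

k = 1.408

With ln sᵢ as the transformed response and ln tᵢ as the regressor:
Over the data: Σln t = 8.3020, Σ(ln t)² = 14.4498, Σln s = 17.7056, Σln t·ln s = 30.3348.
Normal system: [[14.4498, 8.3020]; [8.3020, 5]]·[k, ln C]ᵀ = [30.3348, 17.7056]ᵀ.
Solving (det = 3.3255): k = 1.40783, ln C = 1.20356.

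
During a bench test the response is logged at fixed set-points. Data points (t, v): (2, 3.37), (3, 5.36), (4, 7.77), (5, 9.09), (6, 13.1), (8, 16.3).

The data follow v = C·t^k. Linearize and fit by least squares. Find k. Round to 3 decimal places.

Let Y = ln v. Fitting Y = k·ln t + ln C by least squares:
XᵀX = [[13.7340, 8.6587]; [8.6587, 6]], rhs = [19.4948, 12.5151]ᵀ  (here Σln t = 8.6587, Σ(ln t)² = 13.7340, Σln v = 12.5151, Σln t·ln v = 19.4948).
Slope k = (n·Σln t·ln v − Σln t·Σln v)/(n·Σ(ln t)² − (Σln t)²) = (6·19.4948 − 8.6587·12.5151)/7.4309 = 1.15792; ln C = (Σln v − k·Σln t)/n = 0.41484.

k = 1.158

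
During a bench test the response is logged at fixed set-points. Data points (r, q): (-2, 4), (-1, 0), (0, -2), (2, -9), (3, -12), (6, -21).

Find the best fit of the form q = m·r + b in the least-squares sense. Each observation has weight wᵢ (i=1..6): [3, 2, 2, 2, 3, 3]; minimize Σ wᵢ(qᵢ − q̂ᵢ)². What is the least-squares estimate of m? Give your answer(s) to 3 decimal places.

m = -3.112

From the data, Σwᵢ·r·r = 157, Σwᵢ·r = 23, Σwᵢ·1 = 15.
Moment sums: Σwᵢ·r·q = -546, Σwᵢ·q = -109.
Normal equations: [[157, 23]; [23, 15]]·[m, b]ᵀ = [-546, -109]ᵀ.
Determinant 157·15 − 23² = 1826.
m = ((-546)·15 − 23·(-109))/1826 = -5683/1826; b = (157·(-109) − 23·(-546))/1826 = -4555/1826.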